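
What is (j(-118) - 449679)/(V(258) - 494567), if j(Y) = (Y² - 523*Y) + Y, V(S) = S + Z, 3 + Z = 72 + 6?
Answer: 374159/494234 ≈ 0.75705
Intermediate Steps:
Z = 75 (Z = -3 + (72 + 6) = -3 + 78 = 75)
V(S) = 75 + S (V(S) = S + 75 = 75 + S)
j(Y) = Y² - 522*Y
(j(-118) - 449679)/(V(258) - 494567) = (-118*(-522 - 118) - 449679)/((75 + 258) - 494567) = (-118*(-640) - 449679)/(333 - 494567) = (75520 - 449679)/(-494234) = -374159*(-1/494234) = 374159/494234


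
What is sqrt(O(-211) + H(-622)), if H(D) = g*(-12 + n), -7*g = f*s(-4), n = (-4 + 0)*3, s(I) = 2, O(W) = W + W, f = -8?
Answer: I*sqrt(23366)/7 ≈ 21.837*I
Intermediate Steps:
O(W) = 2*W
n = -12 (n = -4*3 = -12)
g = 16/7 (g = -(-8)*2/7 = -1/7*(-16) = 16/7 ≈ 2.2857)
H(D) = -384/7 (H(D) = 16*(-12 - 12)/7 = (16/7)*(-24) = -384/7)
sqrt(O(-211) + H(-622)) = sqrt(2*(-211) - 384/7) = sqrt(-422 - 384/7) = sqrt(-3338/7) = I*sqrt(23366)/7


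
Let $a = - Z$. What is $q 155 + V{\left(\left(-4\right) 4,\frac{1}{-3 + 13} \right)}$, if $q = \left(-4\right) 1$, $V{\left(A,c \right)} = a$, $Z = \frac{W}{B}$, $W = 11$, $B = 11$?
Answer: $-621$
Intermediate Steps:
$Z = 1$ ($Z = \frac{11}{11} = 11 \cdot \frac{1}{11} = 1$)
$a = -1$ ($a = \left(-1\right) 1 = -1$)
$V{\left(A,c \right)} = -1$
$q = -4$
$q 155 + V{\left(\left(-4\right) 4,\frac{1}{-3 + 13} \right)} = \left(-4\right) 155 - 1 = -620 - 1 = -621$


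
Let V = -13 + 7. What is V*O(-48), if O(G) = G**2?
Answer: -13824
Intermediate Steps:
V = -6
V*O(-48) = -6*(-48)**2 = -6*2304 = -13824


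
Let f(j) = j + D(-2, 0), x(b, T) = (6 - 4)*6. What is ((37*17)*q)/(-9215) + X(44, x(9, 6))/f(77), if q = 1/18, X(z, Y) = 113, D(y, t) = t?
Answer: 18694877/12771990 ≈ 1.4637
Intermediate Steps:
x(b, T) = 12 (x(b, T) = 2*6 = 12)
f(j) = j (f(j) = j + 0 = j)
q = 1/18 ≈ 0.055556
((37*17)*q)/(-9215) + X(44, x(9, 6))/f(77) = ((37*17)*(1/18))/(-9215) + 113/77 = (629*(1/18))*(-1/9215) + 113*(1/77) = (629/18)*(-1/9215) + 113/77 = -629/165870 + 113/77 = 18694877/12771990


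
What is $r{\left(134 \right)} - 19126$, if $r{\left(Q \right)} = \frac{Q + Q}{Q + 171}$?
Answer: $- \frac{5833162}{305} \approx -19125.0$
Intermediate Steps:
$r{\left(Q \right)} = \frac{2 Q}{171 + Q}$
$r{\left(134 \right)} - 19126 = 2 \cdot 134 \frac{1}{171 + 134} - 19126 = 2 \cdot 134 \cdot \frac{1}{305} - 19126 = \frac{268}{305} - 19126 = - \frac{5833162}{305}$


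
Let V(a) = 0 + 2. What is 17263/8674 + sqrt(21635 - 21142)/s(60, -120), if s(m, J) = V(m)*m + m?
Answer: 17263/8674 + sqrt(493)/180 ≈ 2.1136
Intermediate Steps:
V(a) = 2
s(m, J) = 3*m (s(m, J) = 2*m + m = 3*m)
17263/8674 + sqrt(21635 - 21142)/s(60, -120) = 17263/8674 + sqrt(21635 - 21142)/((3*60)) = 17263*(1/8674) + sqrt(493)/180 = 17263/8674 + sqrt(493)*(1/180) = 17263/8674 + sqrt(493)/180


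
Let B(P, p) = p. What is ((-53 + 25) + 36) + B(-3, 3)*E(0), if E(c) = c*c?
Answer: 8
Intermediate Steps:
E(c) = c²
((-53 + 25) + 36) + B(-3, 3)*E(0) = ((-53 + 25) + 36) + 3*0² = (-28 + 36) + 3*0 = 8 + 0 = 8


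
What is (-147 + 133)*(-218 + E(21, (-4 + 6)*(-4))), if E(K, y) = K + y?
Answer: 2870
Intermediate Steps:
(-147 + 133)*(-218 + E(21, (-4 + 6)*(-4))) = (-147 + 133)*(-218 + (21 + (-4 + 6)*(-4))) = -14*(-218 + (21 + 2*(-4))) = -14*(-218 + (21 - 8)) = -14*(-218 + 13) = -14*(-205) = 2870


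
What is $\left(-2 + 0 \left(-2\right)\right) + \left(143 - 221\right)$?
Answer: $-80$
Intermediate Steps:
$\left(-2 + 0 \left(-2\right)\right) + \left(143 - 221\right) = \left(-2 + 0\right) + \left(143 - 221\right) = -2 - 78 = -80$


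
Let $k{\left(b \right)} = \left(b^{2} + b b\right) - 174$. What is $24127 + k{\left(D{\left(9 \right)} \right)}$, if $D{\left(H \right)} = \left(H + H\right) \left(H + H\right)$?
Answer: $233905$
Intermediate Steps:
$D{\left(H \right)} = 4 H^{2}$ ($D{\left(H \right)} = 2 H 2 H = 4 H^{2}$)
$k{\left(b \right)} = -174 + 2 b^{2}$ ($k{\left(b \right)} = \left(b^{2} + b^{2}\right) - 174 = 2 b^{2} - 174 = -174 + 2 b^{2}$)
$24127 + k{\left(D{\left(9 \right)} \right)} = 24127 - \left(174 - 2 \left(4 \cdot 9^{2}\right)^{2}\right) = 24127 - \left(174 - 2 \left(4 \cdot 81\right)^{2}\right) = 24127 - \left(174 - 2 \cdot 324^{2}\right) = 24127 + \left(-174 + 2 \cdot 104976\right) = 24127 + \left(-174 + 209952\right) = 24127 + 209778 = 233905$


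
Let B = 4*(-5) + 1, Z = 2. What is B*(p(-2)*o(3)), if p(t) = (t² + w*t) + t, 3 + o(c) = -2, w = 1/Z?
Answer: 95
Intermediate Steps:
w = ½ (w = 1/2 = ½ ≈ 0.50000)
o(c) = -5 (o(c) = -3 - 2 = -5)
p(t) = t² + 3*t/2 (p(t) = (t² + t/2) + t = t² + 3*t/2)
B = -19 (B = -20 + 1 = -19)
B*(p(-2)*o(3)) = -19*(½)*(-2)*(3 + 2*(-2))*(-5) = -19*(½)*(-2)*(3 - 4)*(-5) = -19*(½)*(-2)*(-1)*(-5) = -19*(-5) = 95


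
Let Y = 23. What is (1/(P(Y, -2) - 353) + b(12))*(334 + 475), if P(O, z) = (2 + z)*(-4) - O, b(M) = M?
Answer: 3649399/376 ≈ 9705.8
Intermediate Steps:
P(O, z) = -8 - O - 4*z (P(O, z) = (-8 - 4*z) - O = -8 - O - 4*z)
(1/(P(Y, -2) - 353) + b(12))*(334 + 475) = (1/((-8 - 1*23 - 4*(-2)) - 353) + 12)*(334 + 475) = (1/((-8 - 23 + 8) - 353) + 12)*809 = (1/(-23 - 353) + 12)*809 = (1/(-376) + 12)*809 = (-1/376 + 12)*809 = (4511/376)*809 = 3649399/376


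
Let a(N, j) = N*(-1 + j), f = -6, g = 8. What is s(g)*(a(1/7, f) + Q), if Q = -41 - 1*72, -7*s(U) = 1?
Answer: 114/7 ≈ 16.286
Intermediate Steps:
s(U) = -1/7 (s(U) = -1/7*1 = -1/7)
Q = -113 (Q = -41 - 72 = -113)
s(g)*(a(1/7, f) + Q) = -((-1 - 6)/7 - 113)/7 = -((1/7)*(-7) - 113)/7 = -(-1 - 113)/7 = -1/7*(-114) = 114/7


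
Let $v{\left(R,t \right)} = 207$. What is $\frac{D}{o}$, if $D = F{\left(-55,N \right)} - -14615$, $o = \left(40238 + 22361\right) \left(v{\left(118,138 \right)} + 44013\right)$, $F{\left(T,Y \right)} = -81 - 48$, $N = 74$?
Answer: $\frac{7243}{1384063890} \approx 5.2331 \cdot 10^{-6}$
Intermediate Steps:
$F{\left(T,Y \right)} = -129$ ($F{\left(T,Y \right)} = -81 - 48 = -129$)
$o = 2768127780$ ($o = \left(40238 + 22361\right) \left(207 + 44013\right) = 62599 \cdot 44220 = 2768127780$)
$D = 14486$ ($D = -129 - -14615 = -129 + 14615 = 14486$)
$\frac{D}{o} = \frac{14486}{2768127780} = 14486 \cdot \frac{1}{2768127780} = \frac{7243}{1384063890}$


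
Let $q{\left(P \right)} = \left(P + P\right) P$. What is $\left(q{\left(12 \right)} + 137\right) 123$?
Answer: $52275$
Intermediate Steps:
$q{\left(P \right)} = 2 P^{2}$ ($q{\left(P \right)} = 2 P P = 2 P^{2}$)
$\left(q{\left(12 \right)} + 137\right) 123 = \left(2 \cdot 12^{2} + 137\right) 123 = \left(2 \cdot 144 + 137\right) 123 = \left(288 + 137\right) 123 = 425 \cdot 123 = 52275$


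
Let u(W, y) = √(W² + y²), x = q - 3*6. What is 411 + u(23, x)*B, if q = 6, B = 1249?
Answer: 411 + 1249*√673 ≈ 32813.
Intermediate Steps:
x = -12 (x = 6 - 3*6 = 6 - 18 = -12)
411 + u(23, x)*B = 411 + √(23² + (-12)²)*1249 = 411 + √(529 + 144)*1249 = 411 + √673*1249 = 411 + 1249*√673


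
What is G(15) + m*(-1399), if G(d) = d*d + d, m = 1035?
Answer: -1447725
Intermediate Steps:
G(d) = d + d**2 (G(d) = d**2 + d = d + d**2)
G(15) + m*(-1399) = 15*(1 + 15) + 1035*(-1399) = 15*16 - 1447965 = 240 - 1447965 = -1447725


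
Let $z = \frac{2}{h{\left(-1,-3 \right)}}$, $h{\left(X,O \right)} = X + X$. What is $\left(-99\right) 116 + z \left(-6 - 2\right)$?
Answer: $-11476$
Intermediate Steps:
$h{\left(X,O \right)} = 2 X$
$z = -1$ ($z = \frac{2}{2 \left(-1\right)} = \frac{2}{-2} = 2 \left(- \frac{1}{2}\right) = -1$)
$\left(-99\right) 116 + z \left(-6 - 2\right) = \left(-99\right) 116 - \left(-6 - 2\right) = -11484 - -8 = -11484 + 8 = -11476$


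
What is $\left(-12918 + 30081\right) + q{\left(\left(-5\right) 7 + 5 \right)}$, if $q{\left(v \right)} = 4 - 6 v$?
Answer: $17347$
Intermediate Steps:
$\left(-12918 + 30081\right) + q{\left(\left(-5\right) 7 + 5 \right)} = \left(-12918 + 30081\right) - \left(-4 + 6 \left(\left(-5\right) 7 + 5\right)\right) = 17163 - \left(-4 + 6 \left(-35 + 5\right)\right) = 17163 + \left(4 - -180\right) = 17163 + \left(4 + 180\right) = 17163 + 184 = 17347$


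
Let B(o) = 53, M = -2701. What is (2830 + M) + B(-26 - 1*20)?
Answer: 182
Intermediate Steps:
(2830 + M) + B(-26 - 1*20) = (2830 - 2701) + 53 = 129 + 53 = 182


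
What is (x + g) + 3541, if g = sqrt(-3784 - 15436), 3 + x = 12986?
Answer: 16524 + 62*I*sqrt(5) ≈ 16524.0 + 138.64*I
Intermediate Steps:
x = 12983 (x = -3 + 12986 = 12983)
g = 62*I*sqrt(5) (g = sqrt(-19220) = 62*I*sqrt(5) ≈ 138.64*I)
(x + g) + 3541 = (12983 + 62*I*sqrt(5)) + 3541 = 16524 + 62*I*sqrt(5)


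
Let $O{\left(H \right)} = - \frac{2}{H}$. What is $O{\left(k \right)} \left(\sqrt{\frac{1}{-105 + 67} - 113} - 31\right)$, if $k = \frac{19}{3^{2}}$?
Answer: $\frac{558}{19} - \frac{9 i \sqrt{163210}}{361} \approx 29.368 - 10.072 i$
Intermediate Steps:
$k = \frac{19}{9} \approx 2.1111$
$O{\left(k \right)} \left(\sqrt{\frac{1}{-105 + 67} - 113} - 31\right) = - \frac{2}{\frac{19}{9}} \left(\sqrt{\frac{1}{-105 + 67} - 113} - 31\right) = \left(-2\right) \frac{9}{19} \left(\sqrt{\frac{1}{-38} - 113} - 31\right) = - \frac{18 \left(\sqrt{- \frac{1}{38} - 113} - 31\right)}{19} = - \frac{18 \left(\sqrt{- \frac{4295}{38}} - 31\right)}{19} = - \frac{18 \left(\frac{i \sqrt{163210}}{38} - 31\right)}{19} = - \frac{18 \left(-31 + \frac{i \sqrt{163210}}{38}\right)}{19} = \frac{558}{19} - \frac{9 i \sqrt{163210}}{361}$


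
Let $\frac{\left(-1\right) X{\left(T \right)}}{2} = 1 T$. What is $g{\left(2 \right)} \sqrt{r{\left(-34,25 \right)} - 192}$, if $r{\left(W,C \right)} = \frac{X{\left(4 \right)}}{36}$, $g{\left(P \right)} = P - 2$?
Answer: $0$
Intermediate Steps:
$X{\left(T \right)} = - 2 T$ ($X{\left(T \right)} = - 2 \cdot 1 T = - 2 T$)
$g{\left(P \right)} = -2 + P$
$r{\left(W,C \right)} = - \frac{2}{9}$ ($r{\left(W,C \right)} = \frac{\left(-2\right) 4}{36} = \left(-8\right) \frac{1}{36} = - \frac{2}{9}$)
$g{\left(2 \right)} \sqrt{r{\left(-34,25 \right)} - 192} = \left(-2 + 2\right) \sqrt{- \frac{2}{9} - 192} = 0 \sqrt{- \frac{1730}{9}} = 0 \frac{i \sqrt{1730}}{3} = 0$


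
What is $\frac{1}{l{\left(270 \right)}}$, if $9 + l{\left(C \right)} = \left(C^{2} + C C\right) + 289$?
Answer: $\frac{1}{146080} \approx 6.8456 \cdot 10^{-6}$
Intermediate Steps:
$l{\left(C \right)} = 280 + 2 C^{2}$ ($l{\left(C \right)} = -9 + \left(\left(C^{2} + C C\right) + 289\right) = -9 + \left(\left(C^{2} + C^{2}\right) + 289\right) = -9 + \left(2 C^{2} + 289\right) = -9 + \left(289 + 2 C^{2}\right) = 280 + 2 C^{2}$)
$\frac{1}{l{\left(270 \right)}} = \frac{1}{280 + 2 \cdot 270^{2}} = \frac{1}{280 + 2 \cdot 72900} = \frac{1}{280 + 145800} = \frac{1}{146080}$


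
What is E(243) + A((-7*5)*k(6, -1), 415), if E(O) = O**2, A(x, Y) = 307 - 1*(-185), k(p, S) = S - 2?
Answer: 59541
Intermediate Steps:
k(p, S) = -2 + S
A(x, Y) = 492 (A(x, Y) = 307 + 185 = 492)
E(243) + A((-7*5)*k(6, -1), 415) = 243**2 + 492 = 59049 + 492 = 59541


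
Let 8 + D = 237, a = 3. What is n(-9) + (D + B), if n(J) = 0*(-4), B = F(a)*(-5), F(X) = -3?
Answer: 244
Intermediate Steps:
D = 229 (D = -8 + 237 = 229)
B = 15 (B = -3*(-5) = 15)
n(J) = 0
n(-9) + (D + B) = 0 + (229 + 15) = 0 + 244 = 244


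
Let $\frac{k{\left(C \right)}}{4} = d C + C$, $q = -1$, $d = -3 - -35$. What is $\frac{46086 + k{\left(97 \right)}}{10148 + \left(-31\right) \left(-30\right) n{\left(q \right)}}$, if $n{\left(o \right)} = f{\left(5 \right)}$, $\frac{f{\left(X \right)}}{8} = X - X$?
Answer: $\frac{29445}{5074} \approx 5.8031$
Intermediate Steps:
$d = 32$ ($d = -3 + 35 = 32$)
$f{\left(X \right)} = 0$ ($f{\left(X \right)} = 8 \left(X - X\right) = 8 \cdot 0 = 0$)
$n{\left(o \right)} = 0$
$k{\left(C \right)} = 132 C$ ($k{\left(C \right)} = 4 \left(32 C + C\right) = 4 \cdot 33 C = 132 C$)
$\frac{46086 + k{\left(97 \right)}}{10148 + \left(-31\right) \left(-30\right) n{\left(q \right)}} = \frac{46086 + 132 \cdot 97}{10148 + \left(-31\right) \left(-30\right) 0} = \frac{46086 + 12804}{10148 + 930 \cdot 0} = \frac{58890}{10148 + 0} = \frac{58890}{10148} = 58890 \cdot \frac{1}{10148} = \frac{29445}{5074}$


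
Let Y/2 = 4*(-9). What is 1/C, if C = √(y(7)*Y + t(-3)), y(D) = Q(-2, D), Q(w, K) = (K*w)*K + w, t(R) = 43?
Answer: √7243/7243 ≈ 0.011750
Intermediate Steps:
Y = -72 (Y = 2*(4*(-9)) = 2*(-36) = -72)
Q(w, K) = w + w*K² (Q(w, K) = w*K² + w = w + w*K²)
y(D) = -2 - 2*D² (y(D) = -2*(1 + D²) = -2 - 2*D²)
C = √7243 (C = √((-2 - 2*7²)*(-72) + 43) = √((-2 - 2*49)*(-72) + 43) = √((-2 - 98)*(-72) + 43) = √(-100*(-72) + 43) = √(7200 + 43) = √7243 ≈ 85.106)
1/C = 1/(√7243) = √7243/7243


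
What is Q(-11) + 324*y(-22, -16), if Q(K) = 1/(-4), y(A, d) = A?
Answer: -28513/4 ≈ -7128.3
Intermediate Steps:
Q(K) = -¼
Q(-11) + 324*y(-22, -16) = -¼ + 324*(-22) = -¼ - 7128 = -28513/4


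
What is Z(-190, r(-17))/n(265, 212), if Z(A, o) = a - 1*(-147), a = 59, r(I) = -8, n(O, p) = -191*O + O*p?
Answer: 206/5565 ≈ 0.037017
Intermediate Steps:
Z(A, o) = 206 (Z(A, o) = 59 - 1*(-147) = 59 + 147 = 206)
Z(-190, r(-17))/n(265, 212) = 206/((265*(-191 + 212))) = 206/((265*21)) = 206/5565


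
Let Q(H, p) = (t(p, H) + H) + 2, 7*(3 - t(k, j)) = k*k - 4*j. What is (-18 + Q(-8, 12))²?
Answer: 104329/49 ≈ 2129.2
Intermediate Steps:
t(k, j) = 3 - k²/7 + 4*j/7 (t(k, j) = 3 - (k*k - 4*j)/7 = 3 - (k² - 4*j)/7 = 3 + (-k²/7 + 4*j/7) = 3 - k²/7 + 4*j/7)
Q(H, p) = 5 - p²/7 + 11*H/7 (Q(H, p) = ((3 - p²/7 + 4*H/7) + H) + 2 = (3 - p²/7 + 11*H/7) + 2 = 5 - p²/7 + 11*H/7)
(-18 + Q(-8, 12))² = (-18 + (5 - ⅐*12² + (11/7)*(-8)))² = (-18 + (5 - ⅐*144 - 88/7))² = (-18 + (5 - 144/7 - 88/7))² = (-18 - 197/7)² = (-323/7)² = 104329/49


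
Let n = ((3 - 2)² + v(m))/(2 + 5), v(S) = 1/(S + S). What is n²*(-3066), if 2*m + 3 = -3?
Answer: -1825/42 ≈ -43.452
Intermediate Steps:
m = -3 (m = -3/2 + (½)*(-3) = -3/2 - 3/2 = -3)
v(S) = 1/(2*S)
n = 5/42 (n = ((3 - 2)² + (½)/(-3))/(2 + 5) = (1² + (½)*(-⅓))/7 = (1 - ⅙)*(⅐) = (⅚)*(⅐) = 5/42 ≈ 0.11905)
n²*(-3066) = (5/42)²*(-3066) = (25/1764)*(-3066) = -1825/42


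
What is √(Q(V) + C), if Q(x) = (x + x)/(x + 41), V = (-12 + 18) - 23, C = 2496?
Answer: √89805/6 ≈ 49.946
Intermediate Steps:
V = -17 (V = 6 - 23 = -17)
Q(x) = 2*x/(41 + x) (Q(x) = (2*x)/(41 + x) = 2*x/(41 + x))
√(Q(V) + C) = √(2*(-17)/(41 - 17) + 2496) = √(2*(-17)/24 + 2496) = √(2*(-17)*(1/24) + 2496) = √(-17/12 + 2496) = √(29935/12) = √89805/6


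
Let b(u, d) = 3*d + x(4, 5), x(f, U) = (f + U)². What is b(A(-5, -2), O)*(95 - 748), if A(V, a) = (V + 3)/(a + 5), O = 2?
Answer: -56811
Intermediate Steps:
A(V, a) = (3 + V)/(5 + a)
x(f, U) = (U + f)²
b(u, d) = 81 + 3*d (b(u, d) = 3*d + (5 + 4)² = 3*d + 9² = 3*d + 81 = 81 + 3*d)
b(A(-5, -2), O)*(95 - 748) = (81 + 3*2)*(95 - 748) = (81 + 6)*(-653) = 87*(-653) = -56811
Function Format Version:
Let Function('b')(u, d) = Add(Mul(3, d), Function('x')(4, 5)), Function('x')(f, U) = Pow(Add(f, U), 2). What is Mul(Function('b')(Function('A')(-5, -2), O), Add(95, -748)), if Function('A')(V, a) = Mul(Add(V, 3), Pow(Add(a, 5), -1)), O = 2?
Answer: -56811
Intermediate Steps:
Function('A')(V, a) = Mul(Pow(Add(5, a), -1), Add(3, V)) (Function('A')(V, a) = Mul(Add(3, V), Pow(Add(5, a), -1)) = Mul(Pow(Add(5, a), -1), Add(3, V)))
Function('x')(f, U) = Pow(Add(U, f), 2)
Function('b')(u, d) = Add(81, Mul(3, d)) (Function('b')(u, d) = Add(Mul(3, d), Pow(Add(5, 4), 2)) = Add(Mul(3, d), Pow(9, 2)) = Add(Mul(3, d), 81) = Add(81, Mul(3, d)))
Mul(Function('b')(Function('A')(-5, -2), O), Add(95, -748)) = Mul(Add(81, Mul(3, 2)), Add(95, -748)) = Mul(Add(81, 6), -653) = Mul(87, -653) = -56811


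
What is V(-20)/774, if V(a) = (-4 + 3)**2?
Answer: 1/774 ≈ 0.0012920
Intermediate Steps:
V(a) = 1 (V(a) = (-1)**2 = 1)
V(-20)/774 = 1/774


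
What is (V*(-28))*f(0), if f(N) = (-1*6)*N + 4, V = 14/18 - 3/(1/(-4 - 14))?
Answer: -55216/9 ≈ -6135.1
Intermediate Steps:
V = 493/9 (V = 14*(1/18) - 3/(1/(-18)) = 7/9 - 3/(-1/18) = 7/9 - 3*(-18) = 7/9 + 54 = 493/9 ≈ 54.778)
f(N) = 4 - 6*N (f(N) = -6*N + 4 = 4 - 6*N)
(V*(-28))*f(0) = ((493/9)*(-28))*(4 - 6*0) = -13804*(4 + 0)/9 = -13804/9*4 = -55216/9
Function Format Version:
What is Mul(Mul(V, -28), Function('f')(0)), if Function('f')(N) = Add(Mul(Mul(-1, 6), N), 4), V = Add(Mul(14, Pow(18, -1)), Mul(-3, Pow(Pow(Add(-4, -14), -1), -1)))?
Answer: Rational(-55216, 9) ≈ -6135.1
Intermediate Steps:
V = Rational(493, 9) (V = Add(Mul(14, Rational(1, 18)), Mul(-3, Pow(Pow(-18, -1), -1))) = Add(Rational(7, 9), Mul(-3, Pow(Rational(-1, 18), -1))) = Add(Rational(7, 9), Mul(-3, -18)) = Add(Rational(7, 9), 54) = Rational(493, 9) ≈ 54.778)
Function('f')(N) = Add(4, Mul(-6, N)) (Function('f')(N) = Add(Mul(-6, N), 4) = Add(4, Mul(-6, N)))
Mul(Mul(V, -28), Function('f')(0)) = Mul(Mul(Rational(493, 9), -28), Add(4, Mul(-6, 0))) = Mul(Rational(-13804, 9), Add(4, 0)) = Mul(Rational(-13804, 9), 4) = Rational(-55216, 9)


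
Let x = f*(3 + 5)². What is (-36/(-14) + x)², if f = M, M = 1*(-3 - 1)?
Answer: 3147076/49 ≈ 64226.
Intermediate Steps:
M = -4 (M = 1*(-4) = -4)
f = -4
x = -256 (x = -4*(3 + 5)² = -4*8² = -4*64 = -256)
(-36/(-14) + x)² = (-36/(-14) - 256)² = (-36*(-1/14) - 256)² = (18/7 - 256)² = (-1774/7)² = 3147076/49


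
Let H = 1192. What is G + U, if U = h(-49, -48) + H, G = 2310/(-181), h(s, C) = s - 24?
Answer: 200229/181 ≈ 1106.2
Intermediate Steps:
h(s, C) = -24 + s
G = -2310/181 (G = 2310*(-1/181) = -2310/181 ≈ -12.762)
U = 1119 (U = (-24 - 49) + 1192 = -73 + 1192 = 1119)
G + U = -2310/181 + 1119 = 200229/181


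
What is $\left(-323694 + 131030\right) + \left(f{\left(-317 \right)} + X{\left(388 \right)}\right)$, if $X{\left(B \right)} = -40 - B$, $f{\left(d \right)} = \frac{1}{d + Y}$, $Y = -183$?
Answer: $- \frac{96546001}{500} \approx -1.9309 \cdot 10^{5}$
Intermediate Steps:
$f{\left(d \right)} = \frac{1}{-183 + d}$ ($f{\left(d \right)} = \frac{1}{d - 183} = \frac{1}{-183 + d}$)
$\left(-323694 + 131030\right) + \left(f{\left(-317 \right)} + X{\left(388 \right)}\right) = \left(-323694 + 131030\right) + \left(\frac{1}{-183 - 317} - 428\right) = -192664 + \left(\frac{1}{-500} - 428\right) = -192664 - \frac{214001}{500} = - \frac{96546001}{500}$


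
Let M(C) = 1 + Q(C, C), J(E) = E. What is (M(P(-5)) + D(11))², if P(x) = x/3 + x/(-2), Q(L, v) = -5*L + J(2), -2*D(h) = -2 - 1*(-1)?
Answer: 4/9 ≈ 0.44444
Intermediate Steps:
D(h) = ½ (D(h) = -(-2 - 1*(-1))/2 = -(-2 + 1)/2 = -½*(-1) = ½)
Q(L, v) = 2 - 5*L (Q(L, v) = -5*L + 2 = 2 - 5*L)
P(x) = -x/6 (P(x) = x*(⅓) + x*(-½) = x/3 - x/2 = -x/6)
M(C) = 3 - 5*C (M(C) = 1 + (2 - 5*C) = 3 - 5*C)
(M(P(-5)) + D(11))² = ((3 - (-5)*(-5)/6) + ½)² = ((3 - 5*⅚) + ½)² = ((3 - 25/6) + ½)² = (-7/6 + ½)² = (-⅔)² = 4/9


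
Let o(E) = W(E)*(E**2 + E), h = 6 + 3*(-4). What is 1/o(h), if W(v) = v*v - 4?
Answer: 1/960 ≈ 0.0010417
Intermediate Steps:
h = -6 (h = 6 - 12 = -6)
W(v) = -4 + v**2 (W(v) = v**2 - 4 = -4 + v**2)
o(E) = (-4 + E**2)*(E + E**2) (o(E) = (-4 + E**2)*(E**2 + E) = (-4 + E**2)*(E + E**2))
1/o(h) = 1/(-6*(1 - 6)*(-4 + (-6)**2)) = 1/(-6*(-5)*(-4 + 36)) = 1/(-6*(-5)*32) = 1/960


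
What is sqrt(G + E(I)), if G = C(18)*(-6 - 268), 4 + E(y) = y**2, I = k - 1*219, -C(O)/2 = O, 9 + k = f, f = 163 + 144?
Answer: 3*sqrt(1789) ≈ 126.89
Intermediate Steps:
f = 307
k = 298 (k = -9 + 307 = 298)
C(O) = -2*O
I = 79 (I = 298 - 1*219 = 298 - 219 = 79)
E(y) = -4 + y**2
G = 9864 (G = (-2*18)*(-6 - 268) = -36*(-274) = 9864)
sqrt(G + E(I)) = sqrt(9864 + (-4 + 79**2)) = sqrt(9864 + (-4 + 6241)) = sqrt(9864 + 6237) = sqrt(16101) = 3*sqrt(1789)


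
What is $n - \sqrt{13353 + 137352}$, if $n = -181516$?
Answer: $-181516 - 3 \sqrt{16745} \approx -1.819 \cdot 10^{5}$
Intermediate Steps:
$n - \sqrt{13353 + 137352} = -181516 - \sqrt{13353 + 137352} = -181516 - \sqrt{150705} = -181516 - 3 \sqrt{16745}$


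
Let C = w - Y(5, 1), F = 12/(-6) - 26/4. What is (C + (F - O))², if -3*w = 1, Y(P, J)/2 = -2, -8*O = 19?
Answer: 3481/576 ≈ 6.0434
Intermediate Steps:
O = -19/8 (O = -⅛*19 = -19/8 ≈ -2.3750)
Y(P, J) = -4 (Y(P, J) = 2*(-2) = -4)
F = -17/2 (F = 12*(-⅙) - 26*¼ = -2 - 13/2 = -17/2 ≈ -8.5000)
w = -⅓ (w = -⅓*1 = -⅓ ≈ -0.33333)
C = 11/3 (C = -⅓ - 1*(-4) = -⅓ + 4 = 11/3 ≈ 3.6667)
(C + (F - O))² = (11/3 + (-17/2 - 1*(-19/8)))² = (11/3 + (-17/2 + 19/8))² = (11/3 - 49/8)² = (-59/24)² = 3481/576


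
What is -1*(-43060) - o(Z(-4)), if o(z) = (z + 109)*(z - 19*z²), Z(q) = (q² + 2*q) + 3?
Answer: 317620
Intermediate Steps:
Z(q) = 3 + q² + 2*q
o(z) = (109 + z)*(z - 19*z²)
-1*(-43060) - o(Z(-4)) = -1*(-43060) - (3 + (-4)² + 2*(-4))*(109 - 2070*(3 + (-4)² + 2*(-4)) - 19*(3 + (-4)² + 2*(-4))²) = 43060 - (3 + 16 - 8)*(109 - 2070*(3 + 16 - 8) - 19*(3 + 16 - 8)²) = 43060 - 11*(109 - 2070*11 - 19*11²) = 43060 - 11*(109 - 22770 - 19*121) = 43060 - 11*(109 - 22770 - 2299) = 43060 - 11*(-24960) = 43060 - 1*(-274560) = 43060 + 274560 = 317620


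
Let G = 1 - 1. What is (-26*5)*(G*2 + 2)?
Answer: -260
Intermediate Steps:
G = 0
(-26*5)*(G*2 + 2) = (-26*5)*(0*2 + 2) = -130*(0 + 2) = -130*2 = -260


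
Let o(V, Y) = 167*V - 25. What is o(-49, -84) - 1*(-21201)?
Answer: 12993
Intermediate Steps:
o(V, Y) = -25 + 167*V
o(-49, -84) - 1*(-21201) = (-25 + 167*(-49)) - 1*(-21201) = (-25 - 8183) + 21201 = -8208 + 21201 = 12993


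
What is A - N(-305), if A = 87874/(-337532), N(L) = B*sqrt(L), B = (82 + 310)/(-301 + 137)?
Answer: -43937/168766 + 98*I*sqrt(305)/41 ≈ -0.26034 + 41.744*I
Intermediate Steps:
B = -98/41 (B = 392/(-164) = 392*(-1/164) = -98/41 ≈ -2.3902)
N(L) = -98*sqrt(L)/41
A = -43937/168766 (A = 87874*(-1/337532) = -43937/168766 ≈ -0.26034)
A - N(-305) = -43937/168766 - (-98)*sqrt(-305)/41 = -43937/168766 - (-98)*I*sqrt(305)/41 = -43937/168766 + 98*I*sqrt(305)/41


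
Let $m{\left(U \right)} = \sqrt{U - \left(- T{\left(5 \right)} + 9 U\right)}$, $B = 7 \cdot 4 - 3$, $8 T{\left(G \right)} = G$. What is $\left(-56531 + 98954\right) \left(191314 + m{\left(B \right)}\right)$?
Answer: $8116113822 + \frac{42423 i \sqrt{3190}}{4} \approx 8.1161 \cdot 10^{9} + 5.9901 \cdot 10^{5} i$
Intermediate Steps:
$T{\left(G \right)} = \frac{G}{8}$
$B = 25$ ($B = 28 - 3 = 25$)
$m{\left(U \right)} = \sqrt{\frac{5}{8} - 8 U}$ ($m{\left(U \right)} = \sqrt{U - \left(- \frac{5}{8} + 9 U\right)} = \sqrt{\frac{5}{8} - 8 U}$)
$\left(-56531 + 98954\right) \left(191314 + m{\left(B \right)}\right) = \left(-56531 + 98954\right) \left(191314 + \frac{\sqrt{10 - 3200}}{4}\right) = 42423 \left(191314 + \frac{\sqrt{10 - 3200}}{4}\right) = 42423 \left(191314 + \frac{\sqrt{-3190}}{4}\right) = 42423 \left(191314 + \frac{i \sqrt{3190}}{4}\right) = 8116113822 + \frac{42423 i \sqrt{3190}}{4}$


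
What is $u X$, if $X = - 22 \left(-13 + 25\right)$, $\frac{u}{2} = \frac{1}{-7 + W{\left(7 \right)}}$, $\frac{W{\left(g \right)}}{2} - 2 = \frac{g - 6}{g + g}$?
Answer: $\frac{924}{5} \approx 184.8$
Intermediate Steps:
$W{\left(g \right)} = 4 + \frac{-6 + g}{g}$ ($W{\left(g \right)} = 4 + 2 \frac{g - 6}{g + g} = 4 + 2 \frac{-6 + g}{2 g} = 4 + \frac{-6 + g}{g}$)
$u = - \frac{7}{10}$ ($u = \frac{2}{-7 + \left(5 - \frac{6}{7}\right)} = \frac{2}{-7 + \frac{29}{7}} = \frac{2}{- \frac{20}{7}} = 2 \left(- \frac{7}{20}\right) = - \frac{7}{10} \approx -0.7$)
$X = -264$ ($X = \left(-22\right) 12 = -264$)
$u X = \left(- \frac{7}{10}\right) \left(-264\right) = \frac{924}{5}$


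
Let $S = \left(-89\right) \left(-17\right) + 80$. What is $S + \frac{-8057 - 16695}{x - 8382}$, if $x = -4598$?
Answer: $\frac{5175473}{3245} \approx 1594.9$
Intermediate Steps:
$S = 1593$ ($S = 1513 + 80 = 1593$)
$S + \frac{-8057 - 16695}{x - 8382} = 1593 + \frac{-8057 - 16695}{-4598 - 8382} = 1593 - \frac{24752}{-12980} = 1593 - - \frac{6188}{3245} = 1593 + \frac{6188}{3245} = \frac{5175473}{3245}$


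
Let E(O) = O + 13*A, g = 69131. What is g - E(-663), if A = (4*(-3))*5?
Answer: 70574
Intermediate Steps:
A = -60 (A = -12*5 = -60)
E(O) = -780 + O (E(O) = O + 13*(-60) = O - 780 = -780 + O)
g - E(-663) = 69131 - (-780 - 663) = 69131 - 1*(-1443) = 69131 + 1443 = 70574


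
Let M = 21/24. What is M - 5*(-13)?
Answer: 527/8 ≈ 65.875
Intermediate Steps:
M = 7/8 (M = 21*(1/24) = 7/8 ≈ 0.87500)
M - 5*(-13) = 7/8 - 5*(-13) = 7/8 + 65 = 527/8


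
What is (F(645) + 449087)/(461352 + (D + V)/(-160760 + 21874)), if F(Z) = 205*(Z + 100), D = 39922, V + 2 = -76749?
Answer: 83583261432/64075370701 ≈ 1.3045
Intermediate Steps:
V = -76751 (V = -2 - 76749 = -76751)
F(Z) = 20500 + 205*Z (F(Z) = 205*(100 + Z) = 20500 + 205*Z)
(F(645) + 449087)/(461352 + (D + V)/(-160760 + 21874)) = ((20500 + 205*645) + 449087)/(461352 + (39922 - 76751)/(-160760 + 21874)) = ((20500 + 132225) + 449087)/(461352 - 36829/(-138886)) = (152725 + 449087)/(461352 - 36829*(-1/138886)) = 601812/(461352 + 36829/138886) = 601812/(64075370701/138886) = 601812*(138886/64075370701) = 83583261432/64075370701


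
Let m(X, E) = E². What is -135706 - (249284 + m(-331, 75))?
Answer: -390615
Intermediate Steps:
-135706 - (249284 + m(-331, 75)) = -135706 - (249284 + 75²) = -135706 - (249284 + 5625) = -135706 - 1*254909 = -135706 - 254909 = -390615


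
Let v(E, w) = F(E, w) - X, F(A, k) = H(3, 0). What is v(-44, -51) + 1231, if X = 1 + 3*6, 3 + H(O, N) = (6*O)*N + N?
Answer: 1209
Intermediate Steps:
H(O, N) = -3 + N + 6*N*O (H(O, N) = -3 + ((6*O)*N + N) = -3 + (6*N*O + N) = -3 + (N + 6*N*O) = -3 + N + 6*N*O)
F(A, k) = -3 (F(A, k) = -3 + 0 + 6*0*3 = -3 + 0 + 0 = -3)
X = 19 (X = 1 + 18 = 19)
v(E, w) = -22 (v(E, w) = -3 - 1*19 = -3 - 19 = -22)
v(-44, -51) + 1231 = -22 + 1231 = 1209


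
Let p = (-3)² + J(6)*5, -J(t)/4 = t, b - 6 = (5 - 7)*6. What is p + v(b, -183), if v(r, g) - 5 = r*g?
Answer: 992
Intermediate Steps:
b = -6 (b = 6 + (5 - 7)*6 = 6 - 2*6 = 6 - 12 = -6)
J(t) = -4*t
v(r, g) = 5 + g*r (v(r, g) = 5 + r*g = 5 + g*r)
p = -111 (p = (-3)² - 4*6*5 = 9 - 24*5 = 9 - 120 = -111)
p + v(b, -183) = -111 + (5 - 183*(-6)) = -111 + (5 + 1098) = -111 + 1103 = 992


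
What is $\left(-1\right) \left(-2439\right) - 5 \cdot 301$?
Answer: $934$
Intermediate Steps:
$\left(-1\right) \left(-2439\right) - 5 \cdot 301 = 2439 - 1505 = 934$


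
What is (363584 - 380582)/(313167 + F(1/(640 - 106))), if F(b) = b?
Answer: -9076932/167231179 ≈ -0.054278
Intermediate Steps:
(363584 - 380582)/(313167 + F(1/(640 - 106))) = (363584 - 380582)/(313167 + 1/(640 - 106)) = -16998/(313167 + 1/534) = -16998/167231179/534 = -16998*534/167231179 = -9076932/167231179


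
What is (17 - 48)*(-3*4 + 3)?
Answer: 279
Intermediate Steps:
(17 - 48)*(-3*4 + 3) = -31*(-12 + 3) = -31*(-9) = 279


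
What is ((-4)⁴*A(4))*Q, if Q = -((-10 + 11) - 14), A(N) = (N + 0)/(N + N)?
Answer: 1664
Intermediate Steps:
A(N) = ½ (A(N) = N/((2*N)) = N*(1/(2*N)) = ½)
Q = 13 (Q = -(1 - 14) = -1*(-13) = 13)
((-4)⁴*A(4))*Q = ((-4)⁴*(½))*13 = (256*(½))*13 = 128*13 = 1664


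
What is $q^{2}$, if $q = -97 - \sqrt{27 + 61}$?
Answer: $9497 + 388 \sqrt{22} \approx 11317.0$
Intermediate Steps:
$q = -97 - 2 \sqrt{22}$ ($q = -97 - \sqrt{88} = -97 - 2 \sqrt{22} \approx -106.38$)
$q^{2} = \left(-97 - 2 \sqrt{22}\right)^{2}$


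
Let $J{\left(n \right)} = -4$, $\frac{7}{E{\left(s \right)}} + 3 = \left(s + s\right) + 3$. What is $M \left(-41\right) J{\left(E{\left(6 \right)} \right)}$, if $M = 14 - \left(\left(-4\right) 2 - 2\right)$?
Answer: $3936$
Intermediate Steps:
$E{\left(s \right)} = \frac{7}{2 s}$ ($E{\left(s \right)} = \frac{7}{-3 + \left(\left(s + s\right) + 3\right)} = \frac{7}{-3 + \left(2 s + 3\right)} = \frac{7}{-3 + \left(3 + 2 s\right)} = \frac{7}{2 s}$)
$M = 24$ ($M = 14 - \left(-8 - 2\right) = 14 - -10 = 14 + 10 = 24$)
$M \left(-41\right) J{\left(E{\left(6 \right)} \right)} = 24 \left(-41\right) \left(-4\right) = \left(-984\right) \left(-4\right) = 3936$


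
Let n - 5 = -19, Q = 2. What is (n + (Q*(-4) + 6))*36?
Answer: -576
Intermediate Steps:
n = -14 (n = 5 - 19 = -14)
(n + (Q*(-4) + 6))*36 = (-14 + (2*(-4) + 6))*36 = (-14 + (-8 + 6))*36 = (-14 - 2)*36 = -16*36 = -576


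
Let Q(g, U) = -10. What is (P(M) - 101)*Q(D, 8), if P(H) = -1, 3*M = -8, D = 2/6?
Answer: 1020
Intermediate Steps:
D = ⅓ (D = 2*(⅙) = ⅓ ≈ 0.33333)
M = -8/3 (M = (⅓)*(-8) = -8/3 ≈ -2.6667)
(P(M) - 101)*Q(D, 8) = (-1 - 101)*(-10) = -102*(-10) = 1020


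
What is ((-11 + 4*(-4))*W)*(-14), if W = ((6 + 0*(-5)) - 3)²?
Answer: 3402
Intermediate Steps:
W = 9 (W = ((6 + 0) - 3)² = (6 - 3)² = 3² = 9)
((-11 + 4*(-4))*W)*(-14) = ((-11 + 4*(-4))*9)*(-14) = ((-11 - 16)*9)*(-14) = -27*9*(-14) = -243*(-14) = 3402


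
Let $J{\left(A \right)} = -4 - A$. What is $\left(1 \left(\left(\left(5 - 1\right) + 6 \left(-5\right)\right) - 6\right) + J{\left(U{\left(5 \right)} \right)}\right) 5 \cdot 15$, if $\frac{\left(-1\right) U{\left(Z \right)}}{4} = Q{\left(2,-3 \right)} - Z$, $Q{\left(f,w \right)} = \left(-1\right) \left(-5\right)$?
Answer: $-2700$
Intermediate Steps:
$Q{\left(f,w \right)} = 5$
$U{\left(Z \right)} = -20 + 4 Z$ ($U{\left(Z \right)} = - 4 \left(5 - Z\right) = -20 + 4 Z$)
$\left(1 \left(\left(\left(5 - 1\right) + 6 \left(-5\right)\right) - 6\right) + J{\left(U{\left(5 \right)} \right)}\right) 5 \cdot 15 = \left(1 \left(\left(\left(5 - 1\right) + 6 \left(-5\right)\right) - 6\right) - \left(-16 + 20\right)\right) 5 \cdot 15 = \left(1 \left(\left(4 - 30\right) - 6\right) - 4\right) 75 = \left(1 \left(-26 - 6\right) - 4\right) 75 = \left(1 \left(-32\right) + \left(-4 + 0\right)\right) 75 = \left(-32 - 4\right) 75 = \left(-36\right) 75 = -2700$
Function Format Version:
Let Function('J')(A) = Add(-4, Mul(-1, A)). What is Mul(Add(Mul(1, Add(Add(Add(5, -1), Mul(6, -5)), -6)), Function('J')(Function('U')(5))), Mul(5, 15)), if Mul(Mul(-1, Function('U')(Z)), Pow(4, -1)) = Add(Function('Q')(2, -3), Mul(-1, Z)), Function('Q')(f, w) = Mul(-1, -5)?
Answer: -2700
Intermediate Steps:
Function('Q')(f, w) = 5
Function('U')(Z) = Add(-20, Mul(4, Z)) (Function('U')(Z) = Mul(-4, Add(5, Mul(-1, Z))) = Add(-20, Mul(4, Z)))
Mul(Add(Mul(1, Add(Add(Add(5, -1), Mul(6, -5)), -6)), Function('J')(Function('U')(5))), Mul(5, 15)) = Mul(Add(Mul(1, Add(Add(Add(5, -1), Mul(6, -5)), -6)), Add(-4, Mul(-1, Add(-20, Mul(4, 5))))), Mul(5, 15)) = Mul(Add(Mul(1, Add(Add(4, -30), -6)), Add(-4, Mul(-1, Add(-20, 20)))), 75) = Mul(Add(Mul(1, Add(-26, -6)), Add(-4, Mul(-1, 0))), 75) = Mul(Add(Mul(1, -32), Add(-4, 0)), 75) = Mul(Add(-32, -4), 75) = Mul(-36, 75) = -2700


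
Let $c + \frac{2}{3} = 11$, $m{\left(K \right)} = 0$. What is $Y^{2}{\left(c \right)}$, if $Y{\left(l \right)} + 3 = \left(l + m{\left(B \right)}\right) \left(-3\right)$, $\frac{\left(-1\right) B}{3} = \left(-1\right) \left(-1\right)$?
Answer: $1156$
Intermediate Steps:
$B = -3$ ($B = - 3 \left(\left(-1\right) \left(-1\right)\right) = \left(-3\right) 1 = -3$)
$c = \frac{31}{3}$ ($c = - \frac{2}{3} + 11 = \frac{31}{3} \approx 10.333$)
$Y{\left(l \right)} = -3 - 3 l$ ($Y{\left(l \right)} = -3 + \left(l + 0\right) \left(-3\right) = -3 + l \left(-3\right) = -3 - 3 l$)
$Y^{2}{\left(c \right)} = \left(-3 - 31\right)^{2} = \left(-34\right)^{2} = 1156$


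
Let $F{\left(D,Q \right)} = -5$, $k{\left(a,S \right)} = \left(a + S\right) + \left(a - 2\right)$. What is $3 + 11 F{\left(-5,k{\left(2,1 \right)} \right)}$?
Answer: $-52$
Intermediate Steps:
$k{\left(a,S \right)} = -2 + S + 2 a$ ($k{\left(a,S \right)} = \left(S + a\right) + \left(-2 + a\right) = -2 + S + 2 a$)
$3 + 11 F{\left(-5,k{\left(2,1 \right)} \right)} = 3 + 11 \left(-5\right) = 3 - 55 = -52$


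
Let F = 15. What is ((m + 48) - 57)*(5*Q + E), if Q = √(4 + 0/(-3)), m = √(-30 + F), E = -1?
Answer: -81 + 9*I*√15 ≈ -81.0 + 34.857*I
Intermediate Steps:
m = I*√15 (m = √(-30 + 15) = √(-15) = I*√15 ≈ 3.873*I)
Q = 2 (Q = √(4 + 0*(-⅓)) = √(4 + 0) = √4 = 2)
((m + 48) - 57)*(5*Q + E) = ((I*√15 + 48) - 57)*(5*2 - 1) = ((48 + I*√15) - 57)*(10 - 1) = (-9 + I*√15)*9 = -81 + 9*I*√15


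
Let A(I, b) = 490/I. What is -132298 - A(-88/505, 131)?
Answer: -5697387/44 ≈ -1.2949e+5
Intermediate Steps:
-132298 - A(-88/505, 131) = -132298 - 490/((-88/505)) = -132298 - 490/((-88*1/505)) = -132298 - 490/(-88/505) = -132298 - 490*(-505)/88 = -132298 - 1*(-123725/44) = -132298 + 123725/44 = -5697387/44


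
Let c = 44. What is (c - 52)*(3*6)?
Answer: -144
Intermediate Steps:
(c - 52)*(3*6) = (44 - 52)*(3*6) = -8*18 = -144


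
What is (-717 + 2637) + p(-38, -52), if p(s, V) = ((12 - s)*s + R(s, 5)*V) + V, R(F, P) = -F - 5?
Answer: -1748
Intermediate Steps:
R(F, P) = -5 - F
p(s, V) = V + V*(-5 - s) + s*(12 - s) (p(s, V) = ((12 - s)*s + (-5 - s)*V) + V = (s*(12 - s) + V*(-5 - s)) + V = (V*(-5 - s) + s*(12 - s)) + V = V + V*(-5 - s) + s*(12 - s))
(-717 + 2637) + p(-38, -52) = (-717 + 2637) + (-52 - 1*(-38)**2 + 12*(-38) - 1*(-52)*(5 - 38)) = 1920 + (-52 - 1*1444 - 456 - 1*(-52)*(-33)) = 1920 + (-52 - 1444 - 456 - 1716) = 1920 - 3668 = -1748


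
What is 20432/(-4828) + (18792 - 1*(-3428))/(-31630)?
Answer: -18838558/3817741 ≈ -4.9345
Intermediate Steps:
20432/(-4828) + (18792 - 1*(-3428))/(-31630) = 20432*(-1/4828) + (18792 + 3428)*(-1/31630) = -5108/1207 + 22220*(-1/31630) = -5108/1207 - 2222/3163 = -18838558/3817741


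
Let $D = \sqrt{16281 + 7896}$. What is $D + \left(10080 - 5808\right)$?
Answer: $4272 + \sqrt{24177} \approx 4427.5$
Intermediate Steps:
$D = \sqrt{24177} \approx 155.49$
$D + \left(10080 - 5808\right) = \sqrt{24177} + \left(10080 - 5808\right) = \sqrt{24177} + 4272 = 4272 + \sqrt{24177}$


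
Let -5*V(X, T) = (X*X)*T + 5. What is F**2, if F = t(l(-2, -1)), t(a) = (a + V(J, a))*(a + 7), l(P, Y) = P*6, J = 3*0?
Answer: 4225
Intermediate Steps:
J = 0
l(P, Y) = 6*P
V(X, T) = -1 - T*X**2/5 (V(X, T) = -((X*X)*T + 5)/5 = -(X**2*T + 5)/5 = -(T*X**2 + 5)/5 = -(5 + T*X**2)/5 = -1 - T*X**2/5)
t(a) = (-1 + a)*(7 + a) (t(a) = (a + (-1 - 1/5*a*0**2))*(a + 7) = (a + (-1 - 1/5*a*0))*(7 + a) = (a + (-1 + 0))*(7 + a) = (a - 1)*(7 + a) = (-1 + a)*(7 + a))
F = 65 (F = -7 + (6*(-2))**2 + 6*(6*(-2)) = -7 + (-12)**2 + 6*(-12) = -7 + 144 - 72 = 65)
F**2 = 65**2 = 4225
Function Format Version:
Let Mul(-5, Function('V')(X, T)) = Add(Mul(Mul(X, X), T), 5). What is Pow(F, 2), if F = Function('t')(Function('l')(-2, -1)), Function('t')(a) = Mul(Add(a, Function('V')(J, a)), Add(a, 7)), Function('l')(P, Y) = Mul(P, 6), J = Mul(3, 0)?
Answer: 4225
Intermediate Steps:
J = 0
Function('l')(P, Y) = Mul(6, P)
Function('V')(X, T) = Add(-1, Mul(Rational(-1, 5), T, Pow(X, 2))) (Function('V')(X, T) = Mul(Rational(-1, 5), Add(Mul(Mul(X, X), T), 5)) = Mul(Rational(-1, 5), Add(Mul(Pow(X, 2), T), 5)) = Mul(Rational(-1, 5), Add(Mul(T, Pow(X, 2)), 5)) = Mul(Rational(-1, 5), Add(5, Mul(T, Pow(X, 2)))) = Add(-1, Mul(Rational(-1, 5), T, Pow(X, 2))))
Function('t')(a) = Mul(Add(-1, a), Add(7, a)) (Function('t')(a) = Mul(Add(a, Add(-1, Mul(Rational(-1, 5), a, Pow(0, 2)))), Add(a, 7)) = Mul(Add(a, Add(-1, Mul(Rational(-1, 5), a, 0))), Add(7, a)) = Mul(Add(a, Add(-1, 0)), Add(7, a)) = Mul(Add(a, -1), Add(7, a)) = Mul(Add(-1, a), Add(7, a)))
F = 65 (F = Add(-7, Pow(Mul(6, -2), 2), Mul(6, Mul(6, -2))) = Add(-7, Pow(-12, 2), Mul(6, -12)) = Add(-7, 144, -72) = 65)
Pow(F, 2) = Pow(65, 2) = 4225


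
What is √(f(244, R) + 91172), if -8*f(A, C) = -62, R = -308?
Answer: √364719/2 ≈ 301.96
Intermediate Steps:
f(A, C) = 31/4 (f(A, C) = -⅛*(-62) = 31/4)
√(f(244, R) + 91172) = √(31/4 + 91172) = √(364719/4) = √364719/2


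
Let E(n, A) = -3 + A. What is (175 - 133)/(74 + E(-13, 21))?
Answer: 21/46 ≈ 0.45652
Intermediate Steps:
(175 - 133)/(74 + E(-13, 21)) = (175 - 133)/(74 + (-3 + 21)) = 42/(74 + 18) = 42/92 = 42*(1/92) = 21/46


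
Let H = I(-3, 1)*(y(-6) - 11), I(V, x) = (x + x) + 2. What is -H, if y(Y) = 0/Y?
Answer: 44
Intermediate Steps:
y(Y) = 0
I(V, x) = 2 + 2*x (I(V, x) = 2*x + 2 = 2 + 2*x)
H = -44 (H = (2 + 2*1)*(0 - 11) = (2 + 2)*(-11) = 4*(-11) = -44)
-H = -1*(-44) = 44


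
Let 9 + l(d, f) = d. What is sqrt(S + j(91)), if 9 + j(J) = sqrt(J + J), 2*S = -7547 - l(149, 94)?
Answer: sqrt(-15410 + 4*sqrt(182))/2 ≈ 61.96*I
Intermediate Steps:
l(d, f) = -9 + d
S = -7687/2 (S = (-7547 - (-9 + 149))/2 = (-7547 - 1*140)/2 = (-7547 - 140)/2 = (1/2)*(-7687) = -7687/2 ≈ -3843.5)
j(J) = -9 + sqrt(2)*sqrt(J) (j(J) = -9 + sqrt(J + J) = -9 + sqrt(2*J) = -9 + sqrt(2)*sqrt(J))
sqrt(S + j(91)) = sqrt(-7687/2 + (-9 + sqrt(2)*sqrt(91))) = sqrt(-7687/2 + (-9 + sqrt(182))) = sqrt(-7705/2 + sqrt(182))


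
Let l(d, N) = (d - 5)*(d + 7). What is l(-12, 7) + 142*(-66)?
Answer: -9287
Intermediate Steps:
l(d, N) = (-5 + d)*(7 + d)
l(-12, 7) + 142*(-66) = (-35 + (-12)² + 2*(-12)) + 142*(-66) = (-35 + 144 - 24) - 9372 = 85 - 9372 = -9287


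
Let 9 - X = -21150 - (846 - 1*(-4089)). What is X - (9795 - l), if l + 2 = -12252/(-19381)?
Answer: 315864409/19381 ≈ 16298.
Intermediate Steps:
X = 26094 (X = 9 - (-21150 - (846 - 1*(-4089))) = 9 - (-21150 - (846 + 4089)) = 9 - (-21150 - 1*4935) = 9 - (-21150 - 4935) = 9 - 1*(-26085) = 9 + 26085 = 26094)
l = -26510/19381 (l = -2 - 12252/(-19381) = -2 - 12252*(-1/19381) = -2 + 12252/19381 = -26510/19381 ≈ -1.3678)
X - (9795 - l) = 26094 - (9795 - 1*(-26510/19381)) = 26094 - (9795 + 26510/19381) = 26094 - 1*189863405/19381 = 26094 - 189863405/19381 = 315864409/19381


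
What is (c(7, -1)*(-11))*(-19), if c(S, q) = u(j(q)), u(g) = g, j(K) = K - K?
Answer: 0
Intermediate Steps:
j(K) = 0
c(S, q) = 0
(c(7, -1)*(-11))*(-19) = (0*(-11))*(-19) = 0*(-19) = 0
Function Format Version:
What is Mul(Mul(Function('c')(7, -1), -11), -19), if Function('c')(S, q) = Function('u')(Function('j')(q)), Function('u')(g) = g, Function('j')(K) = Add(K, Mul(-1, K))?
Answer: 0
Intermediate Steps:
Function('j')(K) = 0
Function('c')(S, q) = 0
Mul(Mul(Function('c')(7, -1), -11), -19) = Mul(Mul(0, -11), -19) = Mul(0, -19) = 0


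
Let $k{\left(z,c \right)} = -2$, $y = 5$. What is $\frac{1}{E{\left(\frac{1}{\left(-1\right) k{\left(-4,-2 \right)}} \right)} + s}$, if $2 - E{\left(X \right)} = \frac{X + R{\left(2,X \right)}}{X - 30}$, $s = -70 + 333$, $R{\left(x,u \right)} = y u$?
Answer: $\frac{59}{15641} \approx 0.0037721$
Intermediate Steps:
$R{\left(x,u \right)} = 5 u$
$s = 263$
$E{\left(X \right)} = 2 - \frac{6 X}{-30 + X}$ ($E{\left(X \right)} = 2 - \frac{X + 5 X}{X - 30} = 2 - \frac{6 X}{-30 + X}$)
$\frac{1}{E{\left(\frac{1}{\left(-1\right) k{\left(-4,-2 \right)}} \right)} + s} = \frac{1}{\frac{4 \left(-15 - \frac{1}{\left(-1\right) \left(-2\right)}\right)}{-30 + \frac{1}{\left(-1\right) \left(-2\right)}} + 263} = \frac{1}{\frac{4 \left(-15 - \frac{1}{2}\right)}{-30 + \frac{1}{2}} + 263} = \frac{1}{\frac{4 \left(-15 - \frac{1}{2}\right)}{- \frac{59}{2}} + 263} = \frac{1}{4 \left(- \frac{2}{59}\right) \left(- \frac{31}{2}\right) + 263} = \frac{1}{\frac{124}{59} + 263} = \frac{1}{\frac{15641}{59}} = \frac{59}{15641}$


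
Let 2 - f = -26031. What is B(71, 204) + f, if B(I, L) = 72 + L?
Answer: 26309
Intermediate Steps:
f = 26033 (f = 2 - 1*(-26031) = 2 + 26031 = 26033)
B(71, 204) + f = (72 + 204) + 26033 = 276 + 26033 = 26309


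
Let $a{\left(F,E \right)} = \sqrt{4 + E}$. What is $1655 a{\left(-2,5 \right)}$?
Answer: $4965$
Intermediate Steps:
$1655 a{\left(-2,5 \right)} = 1655 \sqrt{4 + 5} = 1655 \sqrt{9} = 1655 \cdot 3 = 4965$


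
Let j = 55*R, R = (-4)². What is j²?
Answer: 774400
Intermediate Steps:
R = 16
j = 880 (j = 55*16 = 880)
j² = 880² = 774400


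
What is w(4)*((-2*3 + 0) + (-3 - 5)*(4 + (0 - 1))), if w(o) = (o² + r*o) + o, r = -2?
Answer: -360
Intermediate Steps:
w(o) = o² - o (w(o) = (o² - 2*o) + o = o² - o)
w(4)*((-2*3 + 0) + (-3 - 5)*(4 + (0 - 1))) = (4*(-1 + 4))*((-2*3 + 0) + (-3 - 5)*(4 + (0 - 1))) = (4*3)*((-6 + 0) - 8*(4 - 1)) = 12*(-6 - 8*3) = 12*(-6 - 24) = 12*(-30) = -360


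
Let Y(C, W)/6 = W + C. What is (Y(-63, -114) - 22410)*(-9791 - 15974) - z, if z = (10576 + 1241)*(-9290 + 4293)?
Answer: 663805629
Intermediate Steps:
Y(C, W) = 6*C + 6*W (Y(C, W) = 6*(W + C) = 6*(C + W) = 6*C + 6*W)
z = -59049549 (z = 11817*(-4997) = -59049549)
(Y(-63, -114) - 22410)*(-9791 - 15974) - z = ((6*(-63) + 6*(-114)) - 22410)*(-9791 - 15974) - 1*(-59049549) = ((-378 - 684) - 22410)*(-25765) + 59049549 = (-1062 - 22410)*(-25765) + 59049549 = -23472*(-25765) + 59049549 = 604756080 + 59049549 = 663805629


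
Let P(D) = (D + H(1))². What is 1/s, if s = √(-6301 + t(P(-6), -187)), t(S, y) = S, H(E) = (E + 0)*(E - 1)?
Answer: -I*√6265/6265 ≈ -0.012634*I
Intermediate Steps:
H(E) = E*(-1 + E)
P(D) = D² (P(D) = (D + 1*(-1 + 1))² = (D + 1*0)² = (D + 0)² = D²)
s = I*√6265 (s = √(-6301 + (-6)²) = √(-6301 + 36) = √(-6265) = I*√6265 ≈ 79.152*I)
1/s = 1/(I*√6265) = -I*√6265/6265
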